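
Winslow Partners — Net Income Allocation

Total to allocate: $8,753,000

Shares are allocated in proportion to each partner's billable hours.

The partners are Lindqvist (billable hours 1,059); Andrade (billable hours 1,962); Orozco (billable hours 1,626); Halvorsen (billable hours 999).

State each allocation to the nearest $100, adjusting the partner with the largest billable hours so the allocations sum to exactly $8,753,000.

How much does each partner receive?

Combined billable hours = 1,059 + 1,962 + 1,626 + 999 = 5,646.
Raw shares: Lindqvist 1,641,768.86; Andrade 3,041,690.75; Orozco 2,520,789.59; Halvorsen 1,548,750.80.
Rounded to nearest $100: Lindqvist $1,641,800; Andrade $3,041,700; Orozco $2,520,800; Halvorsen $1,548,800. Sum = $8,753,100.
Difference $8,753,000 − $8,753,100 = −$100 applied to largest billable hours (Andrade): Andrade becomes $3,041,600.

Lindqvist: $1,641,800; Andrade: $3,041,600; Orozco: $2,520,800; Halvorsen: $1,548,800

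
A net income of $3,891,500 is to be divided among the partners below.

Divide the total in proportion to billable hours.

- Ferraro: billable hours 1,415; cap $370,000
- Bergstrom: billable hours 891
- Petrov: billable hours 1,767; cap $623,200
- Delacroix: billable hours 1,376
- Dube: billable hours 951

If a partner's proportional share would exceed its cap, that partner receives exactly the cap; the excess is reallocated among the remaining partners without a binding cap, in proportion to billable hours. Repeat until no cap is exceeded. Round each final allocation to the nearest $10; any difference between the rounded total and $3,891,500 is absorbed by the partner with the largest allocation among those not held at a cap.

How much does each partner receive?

Ferraro: $370,000; Bergstrom: $802,480; Petrov: $623,200; Delacroix: $1,239,300; Dube: $856,520

Sum of billable hours: 6,400.
Pro-rata shares before constraints: Ferraro 860,386.33; Bergstrom 541,769.77; Petrov 1,074,418.83; Delacroix 836,672.50; Dube 578,252.58.
Capped: Ferraro ($370,000), Petrov ($623,200); remaining pool $2,898,300 reallocated over remaining billable hours 3,218.
Redistributed shares: Bergstrom 802,481.45 → $802,480; Delacroix 1,239,297.95 → $1,239,300; Dube 856,520.60 → $856,520.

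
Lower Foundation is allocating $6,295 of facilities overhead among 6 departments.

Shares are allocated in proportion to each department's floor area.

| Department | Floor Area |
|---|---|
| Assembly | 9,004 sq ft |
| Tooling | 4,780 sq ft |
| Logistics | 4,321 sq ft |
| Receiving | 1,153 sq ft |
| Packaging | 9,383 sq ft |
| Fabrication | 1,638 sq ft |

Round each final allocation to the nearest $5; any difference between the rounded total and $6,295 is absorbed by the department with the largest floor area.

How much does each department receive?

Combined floor area = 9,004 + 4,780 + 4,321 + 1,153 + 9,383 + 1,638 = 30,279.
Raw shares: Assembly 1,871.93; Tooling 993.76; Logistics 898.34; Receiving 239.71; Packaging 1,950.72; Fabrication 340.54.
Rounded to nearest $5: Assembly $1,870; Tooling $995; Logistics $900; Receiving $240; Packaging $1,950; Fabrication $340. Sum = $6,295.
No rounding difference to absorb.

Assembly: $1,870 · Tooling: $995 · Logistics: $900 · Receiving: $240 · Packaging: $1,950 · Fabrication: $340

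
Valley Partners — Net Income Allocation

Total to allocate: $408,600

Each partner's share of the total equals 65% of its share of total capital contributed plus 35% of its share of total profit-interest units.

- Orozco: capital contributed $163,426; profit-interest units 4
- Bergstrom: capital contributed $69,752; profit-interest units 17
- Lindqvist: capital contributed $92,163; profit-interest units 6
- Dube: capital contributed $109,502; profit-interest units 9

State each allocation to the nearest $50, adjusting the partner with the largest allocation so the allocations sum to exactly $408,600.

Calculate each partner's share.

Totals — capital contributed 434,843, profit-interest units 36.
Composite weights (65% capital contributed + 35% profit-interest units): Orozco 0.2832; Bergstrom 0.2695; Lindqvist 0.1961; Dube 0.2512.
Raw shares: Orozco 115,706.05; Bergstrom 110,135.08; Lindqvist 80,125.59; Dube 102,633.27.
After rounding ($50): Orozco $115,700; Bergstrom $110,150; Lindqvist $80,150; Dube $102,650. Sum = $408,650.
Difference $408,600 − $408,650 = −$50 applied to largest allocation (Orozco): Orozco becomes $115,650.

Orozco: $115,650; Bergstrom: $110,150; Lindqvist: $80,150; Dube: $102,650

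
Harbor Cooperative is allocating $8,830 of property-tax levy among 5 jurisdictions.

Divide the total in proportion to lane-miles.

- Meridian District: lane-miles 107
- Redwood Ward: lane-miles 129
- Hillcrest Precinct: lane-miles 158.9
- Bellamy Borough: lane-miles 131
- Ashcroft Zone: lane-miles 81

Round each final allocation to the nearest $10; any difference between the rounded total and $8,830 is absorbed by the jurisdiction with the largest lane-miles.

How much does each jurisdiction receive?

Meridian District: $1,560 · Redwood Ward: $1,880 · Hillcrest Precinct: $2,300 · Bellamy Borough: $1,910 · Ashcroft Zone: $1,180

Sum of lane-miles: 606.9.
Proportional shares: Meridian District 107/606.9 × $8,830 = 1,556.78; Redwood Ward 129/606.9 × $8,830 = 1,876.87; Hillcrest Precinct 158.9/606.9 × $8,830 = 2,311.89; Bellamy Borough 131/606.9 × $8,830 = 1,905.96; Ashcroft Zone 81/606.9 × $8,830 = 1,178.50.
At nearest $10: Meridian District $1,560; Redwood Ward $1,880; Hillcrest Precinct $2,310; Bellamy Borough $1,910; Ashcroft Zone $1,180. Sum = $8,840.
Difference $8,830 − $8,840 = −$10 applied to largest lane-miles (Hillcrest Precinct): Hillcrest Precinct becomes $2,300.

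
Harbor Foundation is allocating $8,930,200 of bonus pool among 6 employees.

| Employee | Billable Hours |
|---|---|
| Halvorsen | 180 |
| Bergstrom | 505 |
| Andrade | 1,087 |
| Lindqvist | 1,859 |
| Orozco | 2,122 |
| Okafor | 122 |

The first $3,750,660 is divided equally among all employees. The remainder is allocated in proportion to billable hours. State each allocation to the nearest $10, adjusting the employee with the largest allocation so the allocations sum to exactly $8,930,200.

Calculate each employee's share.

Halvorsen: $783,800; Bergstrom: $1,070,330; Andrade: $1,583,440; Lindqvist: $2,264,050; Orozco: $2,495,910; Okafor: $732,670

First tranche $3,750,660 split equally: $625,110 each.
Remainder $5,179,540 by billable hours (total 5,875): Halvorsen 158,692.29 → $158,690; Bergstrom 445,220.03 → $445,220; Andrade 958,325.10 → $958,330; Lindqvist 1,638,938.70 → $1,638,940; Orozco 1,870,805.77 → $1,870,810; Okafor 107,558.11 → $107,560.
Rounding difference −$10 on remainder applied to Orozco.
Totals: Halvorsen $625,110 + $158,690 = $783,800; Bergstrom $625,110 + $445,220 = $1,070,330; Andrade $625,110 + $958,330 = $1,583,440; Lindqvist $625,110 + $1,638,940 = $2,264,050; Orozco $625,110 + $1,870,800 = $2,495,910; Okafor $625,110 + $107,560 = $732,670.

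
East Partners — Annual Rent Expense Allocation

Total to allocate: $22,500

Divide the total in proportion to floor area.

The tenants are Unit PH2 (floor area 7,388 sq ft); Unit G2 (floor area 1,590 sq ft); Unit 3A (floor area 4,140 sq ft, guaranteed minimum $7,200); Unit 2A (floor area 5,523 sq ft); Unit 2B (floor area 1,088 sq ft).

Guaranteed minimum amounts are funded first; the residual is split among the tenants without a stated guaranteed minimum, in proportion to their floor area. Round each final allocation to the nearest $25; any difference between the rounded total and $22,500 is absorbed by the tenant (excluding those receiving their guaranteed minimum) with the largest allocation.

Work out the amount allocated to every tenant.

Minimums first: Unit 3A $7,200. Remaining pool $15,300.
Remaining pool split over remaining floor area 15,589: Unit PH2 7,251.04 → $7,250; Unit G2 1,560.52 → $1,550; Unit 2A 5,420.61 → $5,425; Unit 2B 1,067.83 → $1,075.

Unit PH2: $7,250 · Unit G2: $1,550 · Unit 3A: $7,200 · Unit 2A: $5,425 · Unit 2B: $1,075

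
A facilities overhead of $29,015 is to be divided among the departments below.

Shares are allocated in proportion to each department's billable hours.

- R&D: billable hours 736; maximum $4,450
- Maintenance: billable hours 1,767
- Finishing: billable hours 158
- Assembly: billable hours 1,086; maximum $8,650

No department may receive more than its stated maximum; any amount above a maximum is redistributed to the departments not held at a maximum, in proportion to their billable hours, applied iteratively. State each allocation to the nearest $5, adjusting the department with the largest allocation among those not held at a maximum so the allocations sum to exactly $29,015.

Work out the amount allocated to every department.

Sum of billable hours: 3,747.
Pro-rata shares before constraints: R&D 5,699.24; Maintenance 13,682.81; Finishing 1,223.48; Assembly 8,409.47.
Cap binds for R&D ($4,450); balance $24,565 reallocated over remaining billable hours 3,011.
Cap binds for Assembly ($8,650); balance $15,915 reallocated over remaining billable hours 1,925.
Redistributed shares: Maintenance 14,608.73 → $14,610; Finishing 1,306.27 → $1,305.

R&D: $4,450; Maintenance: $14,610; Finishing: $1,305; Assembly: $8,650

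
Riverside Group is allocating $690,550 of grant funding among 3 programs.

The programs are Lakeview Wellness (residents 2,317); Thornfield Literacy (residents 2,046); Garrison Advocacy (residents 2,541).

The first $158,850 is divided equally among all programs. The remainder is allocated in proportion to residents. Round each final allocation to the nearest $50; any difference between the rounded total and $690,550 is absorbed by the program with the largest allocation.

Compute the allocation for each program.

$158,850 shared equally gives $52,950 per program.
Remainder $531,700 by residents (total 6,904): Lakeview Wellness 178,439.88 → $178,450; Thornfield Literacy 157,569.26 → $157,550; Garrison Advocacy 195,690.86 → $195,700.
Totals: Lakeview Wellness $52,950 + $178,450 = $231,400; Thornfield Literacy $52,950 + $157,550 = $210,500; Garrison Advocacy $52,950 + $195,700 = $248,650.

Lakeview Wellness: $231,400; Thornfield Literacy: $210,500; Garrison Advocacy: $248,650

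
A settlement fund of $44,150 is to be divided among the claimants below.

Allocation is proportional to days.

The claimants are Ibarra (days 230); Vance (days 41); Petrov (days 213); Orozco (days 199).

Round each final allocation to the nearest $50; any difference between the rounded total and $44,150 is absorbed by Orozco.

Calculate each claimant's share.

Ibarra: $14,850 | Vance: $2,650 | Petrov: $13,750 | Orozco: $12,900

Days total: 683.
Pro-rata amounts: Ibarra 230/683 × $44,150 = 14,867.50; Vance 41/683 × $44,150 = 2,650.29; Petrov 213/683 × $44,150 = 13,768.59; Orozco 199/683 × $44,150 = 12,863.62.
At nearest $50: Ibarra $14,850; Vance $2,650; Petrov $13,750; Orozco $12,850. Sum = $44,100.
Difference $44,150 − $44,100 = +$50 applied to Orozco: Orozco becomes $12,900.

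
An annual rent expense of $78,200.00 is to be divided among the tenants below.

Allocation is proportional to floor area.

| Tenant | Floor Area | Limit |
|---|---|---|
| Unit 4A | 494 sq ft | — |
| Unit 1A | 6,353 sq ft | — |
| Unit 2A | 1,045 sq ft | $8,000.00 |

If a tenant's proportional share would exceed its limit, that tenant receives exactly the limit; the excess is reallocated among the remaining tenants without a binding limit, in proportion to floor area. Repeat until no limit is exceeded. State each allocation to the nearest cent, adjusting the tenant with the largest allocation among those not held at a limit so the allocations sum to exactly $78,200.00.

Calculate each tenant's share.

Floor area total: 7,892.
Pro-rata shares before constraints: Unit 4A 4,894.9316; Unit 1A 62,950.4055; Unit 2A 10,354.6629.
Cap binds for Unit 2A ($8,000.00); balance $70,200.00 reallocated over remaining floor area 6,847.
Redistributed shares: Unit 4A 5,064.8167 → $5,064.82; Unit 1A 65,135.1833 → $65,135.18.

Unit 4A: $5,064.82; Unit 1A: $65,135.18; Unit 2A: $8,000.00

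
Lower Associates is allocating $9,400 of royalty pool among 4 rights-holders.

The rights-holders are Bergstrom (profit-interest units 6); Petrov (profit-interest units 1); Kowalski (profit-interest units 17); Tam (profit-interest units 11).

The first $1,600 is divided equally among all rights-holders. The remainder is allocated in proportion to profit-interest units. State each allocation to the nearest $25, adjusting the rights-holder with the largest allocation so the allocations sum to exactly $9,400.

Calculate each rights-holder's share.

Bergstrom: $1,725 | Petrov: $625 | Kowalski: $4,200 | Tam: $2,850

Equal tier: $1,600 ÷ 4 = $400 apiece.
Remainder $7,800 by profit-interest units (total 35): Bergstrom 1,337.14 → $1,325; Petrov 222.86 → $225; Kowalski 3,788.57 → $3,800; Tam 2,451.43 → $2,450.
Totals: Bergstrom $400 + $1,325 = $1,725; Petrov $400 + $225 = $625; Kowalski $400 + $3,800 = $4,200; Tam $400 + $2,450 = $2,850.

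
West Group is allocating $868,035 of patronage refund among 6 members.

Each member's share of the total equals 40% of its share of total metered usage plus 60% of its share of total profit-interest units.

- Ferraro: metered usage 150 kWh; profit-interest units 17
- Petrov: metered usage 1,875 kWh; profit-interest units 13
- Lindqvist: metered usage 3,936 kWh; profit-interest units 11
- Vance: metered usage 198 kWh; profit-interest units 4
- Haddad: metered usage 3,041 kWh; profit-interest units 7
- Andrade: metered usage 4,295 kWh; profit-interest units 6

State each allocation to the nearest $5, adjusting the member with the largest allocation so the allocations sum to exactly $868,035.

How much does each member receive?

Metered usage total 13,495; profit-interest units total 58.
Composite weights (40% metered usage + 60% profit-interest units): Ferraro 0.1803; Petrov 0.1901; Lindqvist 0.2305; Vance 0.0472; Haddad 0.1626; Andrade 0.1894.
Proportional shares: Ferraro 156,513.79; Petrov 164,977.78; Lindqvist 200,046.07; Vance 41,013.05; Haddad 141,099.85; Andrade 164,384.45.
At nearest $5: Ferraro $156,515; Petrov $164,980; Lindqvist $200,045; Vance $41,015; Haddad $141,100; Andrade $164,385. Sum = $868,040.
Difference $868,035 − $868,040 = −$5 applied to largest allocation (Lindqvist): Lindqvist becomes $200,040.

Ferraro: $156,515 | Petrov: $164,980 | Lindqvist: $200,040 | Vance: $41,015 | Haddad: $141,100 | Andrade: $164,385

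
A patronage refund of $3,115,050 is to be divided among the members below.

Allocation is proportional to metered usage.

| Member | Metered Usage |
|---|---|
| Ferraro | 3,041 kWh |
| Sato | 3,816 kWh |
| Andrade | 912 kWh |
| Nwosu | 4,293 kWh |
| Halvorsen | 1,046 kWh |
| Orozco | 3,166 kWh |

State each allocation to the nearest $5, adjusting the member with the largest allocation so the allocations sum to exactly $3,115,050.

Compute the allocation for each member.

Total metered usage = 16,274.
Proportional shares: Ferraro 3,041/16,274 × $3,115,050 = 582,085.97; Sato 3,816/16,274 × $3,115,050 = 730,430.80; Andrade 912/16,274 × $3,115,050 = 174,568.37; Nwosu 4,293/16,274 × $3,115,050 = 821,734.65; Halvorsen 1,046/16,274 × $3,115,050 = 200,217.67; Orozco 3,166/16,274 × $3,115,050 = 606,012.55.
At nearest $5: Ferraro $582,085; Sato $730,430; Andrade $174,570; Nwosu $821,735; Halvorsen $200,220; Orozco $606,015. Sum = $3,115,055.
Difference $3,115,050 − $3,115,055 = −$5 applied to largest allocation (Nwosu): Nwosu becomes $821,730.

Ferraro: $582,085; Sato: $730,430; Andrade: $174,570; Nwosu: $821,730; Halvorsen: $200,220; Orozco: $606,015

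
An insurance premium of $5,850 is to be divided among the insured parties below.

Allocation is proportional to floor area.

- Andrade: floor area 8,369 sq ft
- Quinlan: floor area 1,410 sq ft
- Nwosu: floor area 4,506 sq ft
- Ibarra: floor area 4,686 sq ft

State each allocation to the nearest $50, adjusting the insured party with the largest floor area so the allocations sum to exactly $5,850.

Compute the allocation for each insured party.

Andrade: $2,550; Quinlan: $450; Nwosu: $1,400; Ibarra: $1,450

Sum of floor area: 8,369 + 1,410 + 4,506 + 4,686 = 18,971.
Unrounded shares: Andrade 2,580.71; Quinlan 434.80; Nwosu 1,389.49; Ibarra 1,445.00.
At nearest $50: Andrade $2,600; Quinlan $450; Nwosu $1,400; Ibarra $1,450. Sum = $5,900.
Difference $5,850 − $5,900 = −$50 applied to largest floor area (Andrade): Andrade becomes $2,550.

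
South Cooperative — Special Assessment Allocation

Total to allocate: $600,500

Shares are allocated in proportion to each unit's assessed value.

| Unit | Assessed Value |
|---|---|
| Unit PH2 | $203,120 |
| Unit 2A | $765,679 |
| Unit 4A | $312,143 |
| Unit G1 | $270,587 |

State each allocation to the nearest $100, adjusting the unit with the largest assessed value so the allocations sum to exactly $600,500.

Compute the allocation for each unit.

Unit PH2: $78,600 · Unit 2A: $296,400 · Unit 4A: $120,800 · Unit G1: $104,700

Sum of assessed value: 1,551,529.
Unrounded shares: Unit PH2 203,120/1,551,529 × $600,500 = 78,615.07; Unit 2A 765,679/1,551,529 × $600,500 = 296,346.53; Unit 4A 312,143/1,551,529 × $600,500 = 120,811.07; Unit G1 270,587/1,551,529 × $600,500 = 104,727.33.
After rounding ($100): Unit PH2 $78,600; Unit 2A $296,300; Unit 4A $120,800; Unit G1 $104,700. Sum = $600,400.
Difference $600,500 − $600,400 = +$100 applied to largest assessed value (Unit 2A): Unit 2A becomes $296,400.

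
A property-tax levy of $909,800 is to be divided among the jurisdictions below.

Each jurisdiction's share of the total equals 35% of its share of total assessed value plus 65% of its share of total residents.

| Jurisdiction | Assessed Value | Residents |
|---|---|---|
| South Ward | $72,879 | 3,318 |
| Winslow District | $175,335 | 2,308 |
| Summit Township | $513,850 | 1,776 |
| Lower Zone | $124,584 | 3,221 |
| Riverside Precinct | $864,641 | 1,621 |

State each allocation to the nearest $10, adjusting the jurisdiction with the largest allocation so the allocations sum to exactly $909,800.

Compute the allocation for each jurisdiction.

Assessed value total 1,751,289; residents total 12,244.
Blended shares (35% assessed value + 65% residents): South Ward 0.1907; Winslow District 0.1576; Summit Township 0.1970; Lower Zone 0.1959; Riverside Precinct 0.2589.
Unrounded shares: South Ward 173,506.58; Winslow District 143,354.01; Summit Township 179,209.92; Lower Zone 178,222.92; Riverside Precinct 235,506.56.
At nearest $10: South Ward $173,510; Winslow District $143,350; Summit Township $179,210; Lower Zone $178,220; Riverside Precinct $235,510. Sum = $909,800.
Rounded total matches; no reconciliation needed.

South Ward: $173,510 · Winslow District: $143,350 · Summit Township: $179,210 · Lower Zone: $178,220 · Riverside Precinct: $235,510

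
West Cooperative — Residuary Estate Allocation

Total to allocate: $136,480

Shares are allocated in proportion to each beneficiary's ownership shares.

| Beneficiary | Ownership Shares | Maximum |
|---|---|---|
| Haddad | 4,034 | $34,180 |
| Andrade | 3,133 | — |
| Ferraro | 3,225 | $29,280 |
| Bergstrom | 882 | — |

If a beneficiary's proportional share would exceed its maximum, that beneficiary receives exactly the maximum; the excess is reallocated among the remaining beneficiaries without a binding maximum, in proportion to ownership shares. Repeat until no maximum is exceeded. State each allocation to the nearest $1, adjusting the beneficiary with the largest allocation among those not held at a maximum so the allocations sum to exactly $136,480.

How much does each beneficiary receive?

Ownership shares total: 11,274.
Pro-rata shares before constraints: Haddad 48,834.51; Andrade 37,927.25; Ferraro 39,040.98; Bergstrom 10,677.25.
Capped: Haddad ($34,180), Ferraro ($29,280); residual $73,020 reallocated over remaining ownership shares 4,015.
Shares after redistribution: Andrade 56,979.24 → $56,979; Bergstrom 16,040.76 → $16,041.

Haddad: $34,180 | Andrade: $56,979 | Ferraro: $29,280 | Bergstrom: $16,041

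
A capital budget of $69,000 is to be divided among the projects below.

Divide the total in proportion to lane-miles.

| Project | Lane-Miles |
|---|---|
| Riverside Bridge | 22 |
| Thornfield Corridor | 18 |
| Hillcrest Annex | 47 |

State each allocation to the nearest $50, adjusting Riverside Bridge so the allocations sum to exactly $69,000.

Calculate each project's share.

Riverside Bridge: $17,400; Thornfield Corridor: $14,300; Hillcrest Annex: $37,300

Total lane-miles = 87.
Unrounded shares: Riverside Bridge 22/87 × $69,000 = 17,448.28; Thornfield Corridor 18/87 × $69,000 = 14,275.86; Hillcrest Annex 47/87 × $69,000 = 37,275.86.
Rounded to nearest $50: Riverside Bridge $17,450; Thornfield Corridor $14,300; Hillcrest Annex $37,300. Sum = $69,050.
Difference $69,000 − $69,050 = −$50 applied to Riverside Bridge: Riverside Bridge becomes $17,400.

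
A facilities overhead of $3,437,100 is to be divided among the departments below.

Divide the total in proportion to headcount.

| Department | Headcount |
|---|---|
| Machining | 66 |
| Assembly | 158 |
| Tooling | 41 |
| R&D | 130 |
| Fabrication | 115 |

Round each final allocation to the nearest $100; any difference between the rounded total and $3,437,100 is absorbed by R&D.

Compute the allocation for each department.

Machining: $444,800; Assembly: $1,064,800; Tooling: $276,300; R&D: $876,200; Fabrication: $775,000

Headcount total: 510.
Proportional shares: Machining 66/510 × $3,437,100 = 444,801.18; Assembly 158/510 × $3,437,100 = 1,064,827.06; Tooling 41/510 × $3,437,100 = 276,315.88; R&D 130/510 × $3,437,100 = 876,123.53; Fabrication 115/510 × $3,437,100 = 775,032.35.
After rounding ($100): Machining $444,800; Assembly $1,064,800; Tooling $276,300; R&D $876,100; Fabrication $775,000. Sum = $3,437,000.
Difference $3,437,100 − $3,437,000 = +$100 applied to R&D: R&D becomes $876,200.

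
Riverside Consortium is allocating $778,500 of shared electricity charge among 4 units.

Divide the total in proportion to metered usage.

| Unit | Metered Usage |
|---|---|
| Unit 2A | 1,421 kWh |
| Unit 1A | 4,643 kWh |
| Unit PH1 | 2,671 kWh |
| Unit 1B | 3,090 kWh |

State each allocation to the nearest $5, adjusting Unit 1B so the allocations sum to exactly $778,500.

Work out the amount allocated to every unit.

Sum of metered usage: 11,825.
Proportional shares: Unit 2A 1,421/11,825 × $778,500 = 93,551.67; Unit 1A 4,643/11,825 × $778,500 = 305,672.35; Unit PH1 2,671/11,825 × $778,500 = 175,845.54; Unit 1B 3,090/11,825 × $778,500 = 203,430.44.
Rounded to nearest $5: Unit 2A $93,550; Unit 1A $305,670; Unit PH1 $175,845; Unit 1B $203,430. Sum = $778,495.
Difference $778,500 − $778,495 = +$5 applied to Unit 1B: Unit 1B becomes $203,435.

Unit 2A: $93,550 · Unit 1A: $305,670 · Unit PH1: $175,845 · Unit 1B: $203,435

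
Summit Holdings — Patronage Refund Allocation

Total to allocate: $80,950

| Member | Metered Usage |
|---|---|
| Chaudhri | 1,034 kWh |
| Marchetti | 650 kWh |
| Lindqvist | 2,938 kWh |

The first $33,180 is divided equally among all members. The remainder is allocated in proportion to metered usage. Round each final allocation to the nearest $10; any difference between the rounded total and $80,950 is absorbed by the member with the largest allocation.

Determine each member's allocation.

Chaudhri: $21,750 | Marchetti: $17,780 | Lindqvist: $41,420

Equal tier: $33,180 ÷ 3 = $11,060 apiece.
Remainder $47,770 by metered usage (total 4,622): Chaudhri 10,686.75 → $10,690; Marchetti 6,717.98 → $6,720; Lindqvist 30,365.27 → $30,370.
Rounding difference −$10 on remainder applied to Lindqvist.
Totals: Chaudhri $11,060 + $10,690 = $21,750; Marchetti $11,060 + $6,720 = $17,780; Lindqvist $11,060 + $30,360 = $41,420.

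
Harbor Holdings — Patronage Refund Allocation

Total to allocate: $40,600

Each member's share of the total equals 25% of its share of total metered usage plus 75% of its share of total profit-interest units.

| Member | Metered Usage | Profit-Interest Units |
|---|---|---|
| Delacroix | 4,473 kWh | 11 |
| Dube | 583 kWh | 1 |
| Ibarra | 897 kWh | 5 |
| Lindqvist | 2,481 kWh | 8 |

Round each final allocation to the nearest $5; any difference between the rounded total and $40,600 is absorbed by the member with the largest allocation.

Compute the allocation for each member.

Delacroix: $18,780; Dube: $1,920; Ibarra: $7,170; Lindqvist: $12,730

Totals — metered usage 8,434, profit-interest units 25.
Combined weights (25% metered usage + 75% profit-interest units): Delacroix 0.4626; Dube 0.0473; Ibarra 0.1766; Lindqvist 0.3135.
Raw shares: Delacroix 18,781.09; Dube 1,919.62; Ibarra 7,169.51; Lindqvist 12,729.79.
Rounded to nearest $5: Delacroix $18,780; Dube $1,920; Ibarra $7,170; Lindqvist $12,730. Sum = $40,600.
No rounding difference to absorb.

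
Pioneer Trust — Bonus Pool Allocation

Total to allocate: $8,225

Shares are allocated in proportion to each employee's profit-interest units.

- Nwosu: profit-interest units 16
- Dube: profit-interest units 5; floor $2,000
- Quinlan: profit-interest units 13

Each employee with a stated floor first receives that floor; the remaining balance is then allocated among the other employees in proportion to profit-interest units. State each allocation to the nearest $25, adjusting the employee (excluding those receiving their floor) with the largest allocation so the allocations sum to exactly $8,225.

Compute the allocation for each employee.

Nwosu: $3,425 · Dube: $2,000 · Quinlan: $2,800

Minimums first: Dube $2,000. Residual $6,225.
Residual split over remaining profit-interest units 29: Nwosu 3,434.48 → $3,425; Quinlan 2,790.52 → $2,800.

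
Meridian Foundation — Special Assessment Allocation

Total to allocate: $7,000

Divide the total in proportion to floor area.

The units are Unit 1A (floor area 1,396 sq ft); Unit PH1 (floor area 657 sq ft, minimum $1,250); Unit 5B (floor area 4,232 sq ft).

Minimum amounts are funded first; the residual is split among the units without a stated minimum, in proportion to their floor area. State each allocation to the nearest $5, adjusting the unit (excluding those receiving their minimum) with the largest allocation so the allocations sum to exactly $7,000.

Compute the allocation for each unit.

Unit 1A: $1,425 · Unit PH1: $1,250 · Unit 5B: $4,325

Guaranteed amounts: Unit PH1 $1,250. Balance $5,750.
Balance split over remaining floor area 5,628: Unit 1A 1,426.26 → $1,425; Unit 5B 4,323.74 → $4,325.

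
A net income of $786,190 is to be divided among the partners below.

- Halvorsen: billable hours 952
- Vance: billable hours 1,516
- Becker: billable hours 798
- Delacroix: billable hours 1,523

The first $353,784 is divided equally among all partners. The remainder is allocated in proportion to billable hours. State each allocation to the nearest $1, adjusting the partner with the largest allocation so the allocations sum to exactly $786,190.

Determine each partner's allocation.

$353,784 shared equally gives $88,446 per partner.
Remainder $432,406 by billable hours (total 4,789): Halvorsen 85,957.51 → $85,958; Vance 136,881.92 → $136,882; Becker 72,052.62 → $72,053; Delacroix 137,513.96 → $137,514.
Rounding difference −$1 on remainder applied to Delacroix.
Totals: Halvorsen $88,446 + $85,958 = $174,404; Vance $88,446 + $136,882 = $225,328; Becker $88,446 + $72,053 = $160,499; Delacroix $88,446 + $137,513 = $225,959.

Halvorsen: $174,404 · Vance: $225,328 · Becker: $160,499 · Delacroix: $225,959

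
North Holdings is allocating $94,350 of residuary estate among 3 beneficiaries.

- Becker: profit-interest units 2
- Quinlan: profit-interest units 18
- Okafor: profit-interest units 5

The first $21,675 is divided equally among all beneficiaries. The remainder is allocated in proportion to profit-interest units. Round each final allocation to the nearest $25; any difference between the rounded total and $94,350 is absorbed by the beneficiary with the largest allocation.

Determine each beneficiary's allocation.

First tranche $21,675 split equally: $7,225 each.
Remainder $72,675 by profit-interest units (total 25): Becker 5,814.00 → $5,825; Quinlan 52,326.00 → $52,325; Okafor 14,535.00 → $14,525.
Totals: Becker $7,225 + $5,825 = $13,050; Quinlan $7,225 + $52,325 = $59,550; Okafor $7,225 + $14,525 = $21,750.

Becker: $13,050 · Quinlan: $59,550 · Okafor: $21,750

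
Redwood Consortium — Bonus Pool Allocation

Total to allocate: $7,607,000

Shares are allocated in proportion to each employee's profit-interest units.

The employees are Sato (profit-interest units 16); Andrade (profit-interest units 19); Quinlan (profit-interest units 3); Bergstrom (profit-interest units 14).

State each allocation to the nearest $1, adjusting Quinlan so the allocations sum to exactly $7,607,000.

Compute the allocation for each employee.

Combined profit-interest units = 52.
Raw shares: Sato 16/52 × $7,607,000 = 2,340,615.38; Andrade 19/52 × $7,607,000 = 2,779,480.77; Quinlan 3/52 × $7,607,000 = 438,865.38; Bergstrom 14/52 × $7,607,000 = 2,048,038.46.
After rounding ($1): Sato $2,340,615; Andrade $2,779,481; Quinlan $438,865; Bergstrom $2,048,038. Sum = $7,606,999.
Difference $7,607,000 − $7,606,999 = +$1 applied to Quinlan: Quinlan becomes $438,866.

Sato: $2,340,615 | Andrade: $2,779,481 | Quinlan: $438,866 | Bergstrom: $2,048,038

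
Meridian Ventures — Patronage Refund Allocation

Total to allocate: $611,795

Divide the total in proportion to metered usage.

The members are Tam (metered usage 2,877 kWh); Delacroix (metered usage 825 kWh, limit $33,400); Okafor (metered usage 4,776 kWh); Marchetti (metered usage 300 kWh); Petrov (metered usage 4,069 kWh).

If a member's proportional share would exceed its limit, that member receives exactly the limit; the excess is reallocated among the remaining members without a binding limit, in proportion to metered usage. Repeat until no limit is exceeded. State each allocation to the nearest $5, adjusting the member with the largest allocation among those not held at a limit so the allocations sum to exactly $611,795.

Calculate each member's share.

Sum of metered usage: 12,847.
Proportional shares (ignoring caps): Tam 137,007.41; Delacroix 39,287.84; Okafor 227,440.87; Marchetti 14,286.49; Petrov 193,772.39.
Capped: Delacroix ($33,400); balance $578,395 reallocated over remaining metered usage 12,022.
Redistributed shares: Tam 138,416.44 → $138,415; Okafor 229,779.95 → $229,780; Marchetti 14,433.41 → $14,435; Petrov 195,765.20 → $195,765.

Tam: $138,415 · Delacroix: $33,400 · Okafor: $229,780 · Marchetti: $14,435 · Petrov: $195,765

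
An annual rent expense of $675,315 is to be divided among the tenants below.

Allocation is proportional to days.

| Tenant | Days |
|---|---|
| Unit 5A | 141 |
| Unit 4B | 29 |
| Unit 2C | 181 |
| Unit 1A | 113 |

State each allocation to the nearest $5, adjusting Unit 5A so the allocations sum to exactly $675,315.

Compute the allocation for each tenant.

Combined days = 464.
Unrounded shares: Unit 5A 141/464 × $675,315 = 205,214.26; Unit 4B 29/464 × $675,315 = 42,207.19; Unit 2C 181/464 × $675,315 = 263,431.07; Unit 1A 113/464 × $675,315 = 164,462.49.
Rounded to nearest $5: Unit 5A $205,215; Unit 4B $42,205; Unit 2C $263,430; Unit 1A $164,460. Sum = $675,310.
Difference $675,315 − $675,310 = +$5 applied to Unit 5A: Unit 5A becomes $205,220.

Unit 5A: $205,220 · Unit 4B: $42,205 · Unit 2C: $263,430 · Unit 1A: $164,460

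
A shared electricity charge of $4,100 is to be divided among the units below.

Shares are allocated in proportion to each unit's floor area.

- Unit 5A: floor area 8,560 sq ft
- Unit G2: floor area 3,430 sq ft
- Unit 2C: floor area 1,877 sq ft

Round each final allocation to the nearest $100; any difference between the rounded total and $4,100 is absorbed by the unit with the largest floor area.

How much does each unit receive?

Unit 5A: $2,500 · Unit G2: $1,000 · Unit 2C: $600

Floor area total: 8,560 + 3,430 + 1,877 = 13,867.
Raw shares: Unit 5A 2,530.90; Unit G2 1,014.13; Unit 2C 554.97.
After rounding ($100): Unit 5A $2,500; Unit G2 $1,000; Unit 2C $600. Sum = $4,100.
No rounding difference to absorb.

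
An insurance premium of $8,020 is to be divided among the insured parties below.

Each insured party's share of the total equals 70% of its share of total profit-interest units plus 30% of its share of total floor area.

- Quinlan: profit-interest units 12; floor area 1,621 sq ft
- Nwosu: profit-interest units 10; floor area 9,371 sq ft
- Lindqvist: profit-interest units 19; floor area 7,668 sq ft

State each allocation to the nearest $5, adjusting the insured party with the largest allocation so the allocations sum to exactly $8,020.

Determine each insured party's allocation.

Profit-interest units total 41; floor area total 18,660.
Composite weights (70% profit-interest units + 30% floor area): Quinlan 0.2309; Nwosu 0.3214; Lindqvist 0.4477.
Proportional shares: Quinlan 1,852.13; Nwosu 2,577.55; Lindqvist 3,590.31.
Rounded to nearest $5: Quinlan $1,850; Nwosu $2,580; Lindqvist $3,590. Sum = $8,020.
Sum already equals the total — no adjustment.

Quinlan: $1,850 · Nwosu: $2,580 · Lindqvist: $3,590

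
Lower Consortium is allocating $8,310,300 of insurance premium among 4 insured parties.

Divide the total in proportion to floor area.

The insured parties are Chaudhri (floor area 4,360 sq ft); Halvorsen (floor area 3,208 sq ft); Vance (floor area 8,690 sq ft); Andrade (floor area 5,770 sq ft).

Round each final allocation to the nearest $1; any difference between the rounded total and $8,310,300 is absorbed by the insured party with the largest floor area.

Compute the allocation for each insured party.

Floor area total: 22,028.
Pro-rata amounts: Chaudhri 4,360/22,028 × $8,310,300 = 1,644,856.91; Halvorsen 3,208/22,028 × $8,310,300 = 1,210,252.51; Vance 8,690/22,028 × $8,310,300 = 3,278,396.00; Andrade 5,770/22,028 × $8,310,300 = 2,176,794.58.
After rounding ($1): Chaudhri $1,644,857; Halvorsen $1,210,253; Vance $3,278,396; Andrade $2,176,795. Sum = $8,310,301.
Difference $8,310,300 − $8,310,301 = −$1 applied to largest floor area (Vance): Vance becomes $3,278,395.

Chaudhri: $1,644,857 · Halvorsen: $1,210,253 · Vance: $3,278,395 · Andrade: $2,176,795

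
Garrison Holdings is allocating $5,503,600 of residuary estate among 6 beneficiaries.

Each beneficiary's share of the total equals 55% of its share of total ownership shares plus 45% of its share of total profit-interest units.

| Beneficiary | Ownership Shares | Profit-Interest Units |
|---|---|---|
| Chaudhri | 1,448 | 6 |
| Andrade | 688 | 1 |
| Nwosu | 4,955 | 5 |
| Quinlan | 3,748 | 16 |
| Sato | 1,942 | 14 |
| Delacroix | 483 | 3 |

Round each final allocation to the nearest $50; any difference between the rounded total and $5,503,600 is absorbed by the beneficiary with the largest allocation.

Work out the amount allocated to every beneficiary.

Chaudhri: $660,650 · Andrade: $212,050 · Nwosu: $1,405,950 · Quinlan: $1,735,900 · Sato: $1,213,700 · Delacroix: $275,350

Ownership shares total 13,264; profit-interest units total 45.
Composite weights (55% ownership shares + 45% profit-interest units): Chaudhri 0.1200; Andrade 0.0385; Nwosu 0.2555; Quinlan 0.3154; Sato 0.2205; Delacroix 0.0500.
Raw shares: Chaudhri 660,664.36; Andrade 212,044.61; Nwosu 1,405,961.51; Quinlan 1,735,907.80; Sato 1,213,688.19; Delacroix 275,333.52.
Rounded to nearest $50: Chaudhri $660,650; Andrade $212,050; Nwosu $1,405,950; Quinlan $1,735,900; Sato $1,213,700; Delacroix $275,350. Sum = $5,503,600.
Sum already equals the total — no adjustment.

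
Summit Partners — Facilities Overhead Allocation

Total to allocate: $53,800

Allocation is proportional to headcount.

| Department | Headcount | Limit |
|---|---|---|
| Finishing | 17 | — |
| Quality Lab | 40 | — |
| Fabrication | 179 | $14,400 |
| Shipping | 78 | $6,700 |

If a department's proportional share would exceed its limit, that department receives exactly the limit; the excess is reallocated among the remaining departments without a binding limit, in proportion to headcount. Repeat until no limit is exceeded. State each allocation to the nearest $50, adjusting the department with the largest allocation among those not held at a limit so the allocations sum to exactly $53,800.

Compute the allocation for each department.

Finishing: $9,750 | Quality Lab: $22,950 | Fabrication: $14,400 | Shipping: $6,700

Headcount total: 314.
Proportional shares (ignoring caps): Finishing 2,912.74; Quality Lab 6,853.50; Fabrication 30,669.43; Shipping 13,364.33.
Capped: Fabrication ($14,400), Shipping ($6,700); residual $32,700 reallocated over remaining headcount 57.
Redistributed shares: Finishing 9,752.63 → $9,750; Quality Lab 22,947.37 → $22,950.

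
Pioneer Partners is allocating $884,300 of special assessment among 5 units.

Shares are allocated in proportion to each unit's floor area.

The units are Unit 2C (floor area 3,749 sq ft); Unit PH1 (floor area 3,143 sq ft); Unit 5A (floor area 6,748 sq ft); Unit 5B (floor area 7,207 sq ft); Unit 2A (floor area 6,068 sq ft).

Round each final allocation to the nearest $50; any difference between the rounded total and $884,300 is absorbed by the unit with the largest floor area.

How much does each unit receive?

Sum of floor area: 26,915.
Raw shares: Unit 2C 3,749/26,915 × $884,300 = 123,174.46; Unit PH1 3,143/26,915 × $884,300 = 103,264.16; Unit 5A 6,748/26,915 × $884,300 = 221,707.46; Unit 5B 7,207/26,915 × $884,300 = 236,788.04; Unit 2A 6,068/26,915 × $884,300 = 199,365.87.
Rounded to nearest $50: Unit 2C $123,150; Unit PH1 $103,250; Unit 5A $221,700; Unit 5B $236,800; Unit 2A $199,350. Sum = $884,250.
Difference $884,300 − $884,250 = +$50 applied to largest floor area (Unit 5B): Unit 5B becomes $236,850.

Unit 2C: $123,150 · Unit PH1: $103,250 · Unit 5A: $221,700 · Unit 5B: $236,850 · Unit 2A: $199,350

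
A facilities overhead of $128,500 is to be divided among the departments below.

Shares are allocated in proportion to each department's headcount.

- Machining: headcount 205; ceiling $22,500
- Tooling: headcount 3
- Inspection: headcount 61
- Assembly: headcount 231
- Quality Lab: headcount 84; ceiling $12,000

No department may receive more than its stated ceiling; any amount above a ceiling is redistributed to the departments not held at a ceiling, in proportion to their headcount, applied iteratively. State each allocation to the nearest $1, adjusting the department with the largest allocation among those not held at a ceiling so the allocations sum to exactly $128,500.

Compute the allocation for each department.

Machining: $22,500 | Tooling: $956 | Inspection: $19,437 | Assembly: $73,607 | Quality Lab: $12,000

Combined headcount = 584.
Unconstrained shares: Machining 45,107.02; Tooling 660.10; Inspection 13,422.09; Assembly 50,827.91; Quality Lab 18,482.88.
Held at cap: Machining ($22,500), Quality Lab ($12,000); balance $94,000 reallocated over remaining headcount 295.
Remaining shares: Tooling 955.93 → $956; Inspection 19,437.29 → $19,437; Assembly 73,606.78 → $73,607.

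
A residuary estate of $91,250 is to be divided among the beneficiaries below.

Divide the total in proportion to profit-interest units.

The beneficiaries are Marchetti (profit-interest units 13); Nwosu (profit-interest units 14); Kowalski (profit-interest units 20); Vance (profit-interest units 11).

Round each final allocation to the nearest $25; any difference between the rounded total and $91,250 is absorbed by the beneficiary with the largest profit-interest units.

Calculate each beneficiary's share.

Profit-interest units total: 13 + 14 + 20 + 11 = 58.
Unrounded shares: Marchetti 20,452.59; Nwosu 22,025.86; Kowalski 31,465.52; Vance 17,306.03.
After rounding ($25): Marchetti $20,450; Nwosu $22,025; Kowalski $31,475; Vance $17,300. Sum = $91,250.
Rounded total matches; no reconciliation needed.

Marchetti: $20,450 | Nwosu: $22,025 | Kowalski: $31,475 | Vance: $17,300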